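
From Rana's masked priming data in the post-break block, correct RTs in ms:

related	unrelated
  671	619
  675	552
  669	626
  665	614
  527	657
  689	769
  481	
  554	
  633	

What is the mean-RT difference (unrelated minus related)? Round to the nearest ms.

21 ms

M(related) = 5564/9 = 618.222
M(unrelated) = 3837/6 = 639.500
Difference = 639.500 − 618.222 = 21.278 ms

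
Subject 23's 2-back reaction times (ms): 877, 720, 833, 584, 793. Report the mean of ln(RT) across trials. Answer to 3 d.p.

6.625

ln(RT): 6.7765, 6.5793, 6.7250, 6.3699, 6.6758
Σ ln(RT) = 33.1265
Mean = 33.1265/5 = 6.62530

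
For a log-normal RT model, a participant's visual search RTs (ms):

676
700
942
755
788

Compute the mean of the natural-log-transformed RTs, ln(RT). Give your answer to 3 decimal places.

6.642

ln(RT): 6.5162, 6.5511, 6.8480, 6.6267, 6.6695
Σ ln(RT) = 33.2115
Mean = 33.2115/5 = 6.64230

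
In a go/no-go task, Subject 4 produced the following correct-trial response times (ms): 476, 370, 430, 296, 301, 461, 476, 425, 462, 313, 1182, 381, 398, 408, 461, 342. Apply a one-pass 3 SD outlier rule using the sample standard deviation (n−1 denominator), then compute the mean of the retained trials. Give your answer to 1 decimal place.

n = 16, ΣRT = 7182, M = 448.875
Σ(x−M)² = 630545.75; s = √(630545.75/15) = 205.028
Cutoffs: 448.875 ± 3·205.028 → [-166.2, 1064.0]
Outside: 1182 → excluded.
Retained (n=15): Σ = 6000, mean = 6000/15 = 400.000

400.0 ms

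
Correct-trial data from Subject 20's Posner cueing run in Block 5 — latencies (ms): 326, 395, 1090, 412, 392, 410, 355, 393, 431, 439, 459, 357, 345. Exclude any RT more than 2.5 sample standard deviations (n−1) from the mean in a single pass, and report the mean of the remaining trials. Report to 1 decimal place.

n = 13, ΣRT = 5804, M = 446.462
Σ(x−M)² = 466757.23; s = √(466757.23/12) = 197.222
Cutoffs: 446.462 ± 2.5·197.222 → [-46.6, 939.5]
Outside: 1090 → excluded.
Retained (n=12): Σ = 4714, mean = 4714/12 = 392.833

392.8 ms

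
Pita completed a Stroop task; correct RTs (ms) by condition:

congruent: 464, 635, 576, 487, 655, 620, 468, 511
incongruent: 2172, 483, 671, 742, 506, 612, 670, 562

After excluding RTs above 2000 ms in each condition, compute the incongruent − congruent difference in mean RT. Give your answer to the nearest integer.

incongruent: exclude 2172
M(congruent) = 4416/8 = 552.000
M(incongruent) = 4246/7 = 606.571
Difference = 606.571 − 552.000 = 54.571 ms

55 ms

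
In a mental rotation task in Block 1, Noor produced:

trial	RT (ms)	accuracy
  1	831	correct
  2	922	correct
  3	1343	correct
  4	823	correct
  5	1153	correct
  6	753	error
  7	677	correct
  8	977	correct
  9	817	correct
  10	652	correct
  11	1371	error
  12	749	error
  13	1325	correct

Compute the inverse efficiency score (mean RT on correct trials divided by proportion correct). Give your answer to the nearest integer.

1238 ms

Correct trials (n=10): 831, 922, 1343, 823, 1153, 677, 977, 817, 652, 1325
Mean correct RT = 9520/10 = 952.0000 ms
Proportion correct = 10/13
IES = 952.0000 / (10/13) = 1237.600 ms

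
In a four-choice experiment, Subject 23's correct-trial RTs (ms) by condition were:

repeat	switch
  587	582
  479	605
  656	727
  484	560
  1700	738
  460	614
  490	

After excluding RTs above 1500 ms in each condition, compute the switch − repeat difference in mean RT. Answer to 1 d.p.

111.7 ms

repeat: exclude 1700
M(repeat) = 3156/6 = 526.000
M(switch) = 3826/6 = 637.667
Difference = 637.667 − 526.000 = 111.667 ms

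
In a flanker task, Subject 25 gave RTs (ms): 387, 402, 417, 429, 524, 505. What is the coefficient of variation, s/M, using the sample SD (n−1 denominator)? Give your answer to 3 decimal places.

n = 6, Σ = 2664, M = 444.0000
Σ(x−M)² = 16088.000; s = √(16088.000/5) = 56.7239
CV = 56.7239 / 444.0000 = 0.12776

0.128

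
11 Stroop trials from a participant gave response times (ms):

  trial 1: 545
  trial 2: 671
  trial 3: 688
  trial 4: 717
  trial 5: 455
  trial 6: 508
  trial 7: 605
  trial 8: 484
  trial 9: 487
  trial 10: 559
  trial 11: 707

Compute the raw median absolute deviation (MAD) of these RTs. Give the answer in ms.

75 ms

Sorted: 455, 484, 487, 508, 545, 559, 605, 671, 688, 707, 717 → median = 559
|x − 559|: 14, 112, 129, 158, 104, 51, 46, 75, 72, 0, 148
Sorted deviations: 0, 14, 46, 51, 72, 75, 104, 112, 129, 148, 158 → MAD = 75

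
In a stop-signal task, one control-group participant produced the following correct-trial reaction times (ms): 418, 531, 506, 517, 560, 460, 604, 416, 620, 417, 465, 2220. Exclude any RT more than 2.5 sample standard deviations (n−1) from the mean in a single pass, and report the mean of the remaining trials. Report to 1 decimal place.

n = 12, ΣRT = 7734, M = 644.500
Σ(x−M)² = 2761433.00; s = √(2761433.00/11) = 501.038
Cutoffs: 644.500 ± 2.5·501.038 → [-608.1, 1897.1]
Outside: 2220 → excluded.
Retained (n=11): Σ = 5514, mean = 5514/11 = 501.273

501.3 ms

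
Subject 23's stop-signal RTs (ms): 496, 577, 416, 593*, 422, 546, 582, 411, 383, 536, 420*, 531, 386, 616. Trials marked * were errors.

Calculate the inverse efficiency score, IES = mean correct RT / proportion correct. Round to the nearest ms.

Correct trials (n=12): 496, 577, 416, 422, 546, 582, 411, 383, 536, 531, 386, 616
Mean correct RT = 5902/12 = 491.8333 ms
Proportion correct = 12/14
IES = 491.8333 / (12/14) = 573.806 ms

574 ms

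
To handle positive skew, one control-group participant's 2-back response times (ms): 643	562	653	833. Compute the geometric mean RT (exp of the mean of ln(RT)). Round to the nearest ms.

ln(RT): 6.4661, 6.3315, 6.4816, 6.7250
Mean ln(RT) = 26.0043/4 = 6.50106
Geometric mean = exp(6.50106) = 665.85 ms

666 ms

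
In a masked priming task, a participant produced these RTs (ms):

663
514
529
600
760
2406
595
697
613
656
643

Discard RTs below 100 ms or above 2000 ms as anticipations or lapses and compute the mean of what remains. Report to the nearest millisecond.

627 ms

Excluded: 2406
Retained (n=10): Σ = 6270
Mean = 6270/10 = 627.0000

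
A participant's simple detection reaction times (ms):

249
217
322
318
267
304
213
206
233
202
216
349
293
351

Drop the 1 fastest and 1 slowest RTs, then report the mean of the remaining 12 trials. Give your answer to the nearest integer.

266 ms

Sorted: 202, 206, 213, 216, 217, 233, 249, 267, 293, 304, 318, 322, 349, 351
Drop lowest 1 (202) and highest 1 (351)
Remaining (n=12): Σ = 3187, mean = 3187/12 = 265.583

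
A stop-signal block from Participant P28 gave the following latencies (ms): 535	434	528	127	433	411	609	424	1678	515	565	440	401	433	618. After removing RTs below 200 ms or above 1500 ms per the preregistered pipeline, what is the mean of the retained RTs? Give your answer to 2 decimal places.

488.15 ms

Excluded: 127, 1678
Retained (n=13): Σ = 6346
Mean = 6346/13 = 488.1538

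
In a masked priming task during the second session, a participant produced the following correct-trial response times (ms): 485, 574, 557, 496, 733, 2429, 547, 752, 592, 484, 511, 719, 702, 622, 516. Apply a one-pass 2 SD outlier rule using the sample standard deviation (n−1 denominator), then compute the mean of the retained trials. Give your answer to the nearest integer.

592 ms

n = 15, ΣRT = 10719, M = 714.600
Σ(x−M)² = 3271957.60; s = √(3271957.60/14) = 483.437
Cutoffs: 714.600 ± 2·483.437 → [-252.3, 1681.5]
Outside: 2429 → excluded.
Retained (n=14): Σ = 8290, mean = 8290/14 = 592.143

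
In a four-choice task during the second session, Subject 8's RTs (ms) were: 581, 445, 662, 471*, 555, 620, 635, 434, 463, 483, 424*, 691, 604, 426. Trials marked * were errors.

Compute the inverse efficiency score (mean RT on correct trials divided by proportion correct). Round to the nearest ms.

642 ms

Correct trials (n=12): 581, 445, 662, 555, 620, 635, 434, 463, 483, 691, 604, 426
Mean correct RT = 6599/12 = 549.9167 ms
Proportion correct = 12/14
IES = 549.9167 / (12/14) = 641.569 ms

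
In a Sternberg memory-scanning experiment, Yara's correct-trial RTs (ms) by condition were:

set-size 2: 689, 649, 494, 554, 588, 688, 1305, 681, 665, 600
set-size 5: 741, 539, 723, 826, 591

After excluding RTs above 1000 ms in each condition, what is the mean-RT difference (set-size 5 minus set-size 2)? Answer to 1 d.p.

set-size 2: exclude 1305
M(set-size 2) = 5608/9 = 623.111
M(set-size 5) = 3420/5 = 684.000
Difference = 684.000 − 623.111 = 60.889 ms

60.9 ms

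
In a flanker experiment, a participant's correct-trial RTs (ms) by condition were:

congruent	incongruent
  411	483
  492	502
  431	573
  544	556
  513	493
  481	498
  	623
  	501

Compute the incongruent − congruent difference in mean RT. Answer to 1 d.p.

M(congruent) = 2872/6 = 478.667
M(incongruent) = 4229/8 = 528.625
Difference = 528.625 − 478.667 = 49.958 ms

50.0 ms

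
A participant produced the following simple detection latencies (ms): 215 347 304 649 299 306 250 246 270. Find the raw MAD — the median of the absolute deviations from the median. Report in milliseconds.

48 ms

Sorted: 215, 246, 250, 270, 299, 304, 306, 347, 649 → median = 299
|x − 299|: 84, 48, 5, 350, 0, 7, 49, 53, 29
Sorted deviations: 0, 5, 7, 29, 48, 49, 53, 84, 350 → MAD = 48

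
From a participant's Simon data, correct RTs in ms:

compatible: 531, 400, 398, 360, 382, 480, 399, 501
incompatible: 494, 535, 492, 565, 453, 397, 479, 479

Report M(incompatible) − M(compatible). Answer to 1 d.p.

M(compatible) = 3451/8 = 431.375
M(incompatible) = 3894/8 = 486.750
Difference = 486.750 − 431.375 = 55.375 ms

55.4 ms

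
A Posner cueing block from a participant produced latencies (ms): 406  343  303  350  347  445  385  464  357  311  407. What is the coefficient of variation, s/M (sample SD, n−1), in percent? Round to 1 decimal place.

13.9%

n = 11, Σ = 4118, M = 374.3636
Σ(x−M)² = 26938.545; s = √(26938.545/10) = 51.9024
CV = 51.9024 / 374.3636 = 0.13864 = 13.864%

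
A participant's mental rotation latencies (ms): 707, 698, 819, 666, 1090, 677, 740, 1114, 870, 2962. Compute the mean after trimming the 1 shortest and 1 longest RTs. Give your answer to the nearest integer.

839 ms

Sorted: 666, 677, 698, 707, 740, 819, 870, 1090, 1114, 2962
Drop lowest 1 (666) and highest 1 (2962)
Remaining (n=8): Σ = 6715, mean = 6715/8 = 839.375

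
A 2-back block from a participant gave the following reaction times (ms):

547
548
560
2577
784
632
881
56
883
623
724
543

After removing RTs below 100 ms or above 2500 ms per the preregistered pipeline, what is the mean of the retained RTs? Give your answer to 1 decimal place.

672.5 ms

Excluded: 56, 2577
Retained (n=10): Σ = 6725
Mean = 6725/10 = 672.5000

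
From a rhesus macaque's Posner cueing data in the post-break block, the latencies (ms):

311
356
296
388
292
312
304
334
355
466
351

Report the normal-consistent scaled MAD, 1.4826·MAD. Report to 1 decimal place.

34.1 ms

Sorted: 292, 296, 304, 311, 312, 334, 351, 355, 356, 388, 466 → median = 334
|x − 334| sorted: 0, 17, 21, 22, 22, 23, 30, 38, 42, 54, 132 → MAD = 23
Robust SD ≈ 1.4826 × 23 = 34.100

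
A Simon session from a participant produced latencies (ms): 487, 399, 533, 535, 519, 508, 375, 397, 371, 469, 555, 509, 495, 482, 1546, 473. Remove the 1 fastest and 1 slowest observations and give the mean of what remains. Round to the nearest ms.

Sorted: 371, 375, 397, 399, 469, 473, 482, 487, 495, 508, 509, 519, 533, 535, 555, 1546
Drop lowest 1 (371) and highest 1 (1546)
Remaining (n=14): Σ = 6736, mean = 6736/14 = 481.143

481 ms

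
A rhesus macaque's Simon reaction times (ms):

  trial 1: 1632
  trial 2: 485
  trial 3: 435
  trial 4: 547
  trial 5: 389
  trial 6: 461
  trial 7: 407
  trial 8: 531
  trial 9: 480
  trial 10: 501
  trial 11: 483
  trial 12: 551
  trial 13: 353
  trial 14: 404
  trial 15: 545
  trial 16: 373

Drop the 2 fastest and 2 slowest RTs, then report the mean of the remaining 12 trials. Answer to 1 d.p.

Sorted: 353, 373, 389, 404, 407, 435, 461, 480, 483, 485, 501, 531, 545, 547, 551, 1632
Drop lowest 2 (353, 373) and highest 2 (551, 1632)
Remaining (n=12): Σ = 5668, mean = 5668/12 = 472.333

472.3 ms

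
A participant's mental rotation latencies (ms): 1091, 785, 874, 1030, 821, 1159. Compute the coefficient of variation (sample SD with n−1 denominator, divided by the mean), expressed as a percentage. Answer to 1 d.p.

n = 6, Σ = 5760, M = 960.0000
Σ(x−M)² = 119004.000; s = √(119004.000/5) = 154.2751
CV = 154.2751 / 960.0000 = 0.16070 = 16.070%

16.1%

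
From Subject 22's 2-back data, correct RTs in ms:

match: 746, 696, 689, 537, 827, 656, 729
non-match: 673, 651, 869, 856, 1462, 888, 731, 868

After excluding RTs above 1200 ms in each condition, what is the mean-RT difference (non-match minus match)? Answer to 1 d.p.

non-match: exclude 1462
M(match) = 4880/7 = 697.143
M(non-match) = 5536/7 = 790.857
Difference = 790.857 − 697.143 = 93.714 ms

93.7 ms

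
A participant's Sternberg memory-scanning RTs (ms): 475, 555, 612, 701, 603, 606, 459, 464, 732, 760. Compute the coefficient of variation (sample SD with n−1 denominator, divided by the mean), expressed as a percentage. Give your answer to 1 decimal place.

n = 10, Σ = 5967, M = 596.7000
Σ(x−M)² = 109332.100; s = √(109332.100/9) = 110.2180
CV = 110.2180 / 596.7000 = 0.18471 = 18.471%

18.5%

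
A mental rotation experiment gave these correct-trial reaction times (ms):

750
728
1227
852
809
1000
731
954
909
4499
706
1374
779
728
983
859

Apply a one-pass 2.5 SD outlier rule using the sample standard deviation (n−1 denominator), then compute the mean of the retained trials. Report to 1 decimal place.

892.6 ms

n = 16, ΣRT = 17888, M = 1118.000
Σ(x−M)² = 12718680.00; s = √(12718680.00/15) = 920.821
Cutoffs: 1118.000 ± 2.5·920.821 → [-1184.1, 3420.1]
Outside: 4499 → excluded.
Retained (n=15): Σ = 13389, mean = 13389/15 = 892.600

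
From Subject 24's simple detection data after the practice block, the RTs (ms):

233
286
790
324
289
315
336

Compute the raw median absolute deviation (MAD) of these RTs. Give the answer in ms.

Sorted: 233, 286, 289, 315, 324, 336, 790 → median = 315
|x − 315|: 82, 29, 475, 9, 26, 0, 21
Sorted deviations: 0, 9, 21, 26, 29, 82, 475 → MAD = 26

26 ms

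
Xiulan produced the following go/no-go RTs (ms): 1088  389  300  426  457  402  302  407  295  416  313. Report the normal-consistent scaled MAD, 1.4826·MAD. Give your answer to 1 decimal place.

Sorted: 295, 300, 302, 313, 389, 402, 407, 416, 426, 457, 1088 → median = 402
|x − 402| sorted: 0, 5, 13, 14, 24, 55, 89, 100, 102, 107, 686 → MAD = 55
Robust SD ≈ 1.4826 × 55 = 81.543

81.5 ms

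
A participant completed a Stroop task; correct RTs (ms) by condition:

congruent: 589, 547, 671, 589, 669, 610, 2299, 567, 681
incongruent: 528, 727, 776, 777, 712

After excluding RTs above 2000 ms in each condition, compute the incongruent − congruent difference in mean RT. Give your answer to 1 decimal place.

88.6 ms

congruent: exclude 2299
M(congruent) = 4923/8 = 615.375
M(incongruent) = 3520/5 = 704.000
Difference = 704.000 − 615.375 = 88.625 ms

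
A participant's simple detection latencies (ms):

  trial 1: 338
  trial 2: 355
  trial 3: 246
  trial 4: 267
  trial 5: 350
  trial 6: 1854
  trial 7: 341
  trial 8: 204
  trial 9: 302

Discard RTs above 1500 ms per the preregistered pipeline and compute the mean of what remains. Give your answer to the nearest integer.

Excluded: 1854
Retained (n=8): Σ = 2403
Mean = 2403/8 = 300.3750

300 ms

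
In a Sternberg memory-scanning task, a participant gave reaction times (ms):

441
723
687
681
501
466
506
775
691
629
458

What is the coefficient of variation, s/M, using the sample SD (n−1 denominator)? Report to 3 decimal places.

0.206

n = 11, Σ = 6558, M = 596.1818
Σ(x−M)² = 150883.636; s = √(150883.636/10) = 122.8347
CV = 122.8347 / 596.1818 = 0.20604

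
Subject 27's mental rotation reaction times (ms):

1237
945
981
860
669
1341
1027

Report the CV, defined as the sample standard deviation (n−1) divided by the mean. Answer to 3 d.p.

n = 7, Σ = 7060, M = 1008.5714
Σ(x−M)² = 305211.714; s = √(305211.714/6) = 225.5407
CV = 225.5407 / 1008.5714 = 0.22362

0.224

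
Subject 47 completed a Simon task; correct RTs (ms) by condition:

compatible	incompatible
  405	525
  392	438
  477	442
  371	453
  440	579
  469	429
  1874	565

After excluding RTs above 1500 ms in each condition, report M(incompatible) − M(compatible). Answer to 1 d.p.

compatible: exclude 1874
M(compatible) = 2554/6 = 425.667
M(incompatible) = 3431/7 = 490.143
Difference = 490.143 − 425.667 = 64.476 ms

64.5 ms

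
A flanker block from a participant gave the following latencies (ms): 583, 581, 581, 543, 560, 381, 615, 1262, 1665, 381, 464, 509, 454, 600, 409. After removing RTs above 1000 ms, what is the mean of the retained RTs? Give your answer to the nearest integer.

Excluded: 1262, 1665
Retained (n=13): Σ = 6661
Mean = 6661/13 = 512.3846

512 ms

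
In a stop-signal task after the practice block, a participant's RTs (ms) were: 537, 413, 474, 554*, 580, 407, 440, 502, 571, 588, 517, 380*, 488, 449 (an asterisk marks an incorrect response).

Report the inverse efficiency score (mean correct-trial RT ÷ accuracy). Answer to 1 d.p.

Correct trials (n=12): 537, 413, 474, 580, 407, 440, 502, 571, 588, 517, 488, 449
Mean correct RT = 5966/12 = 497.1667 ms
Proportion correct = 12/14
IES = 497.1667 / (12/14) = 580.028 ms

580.0 ms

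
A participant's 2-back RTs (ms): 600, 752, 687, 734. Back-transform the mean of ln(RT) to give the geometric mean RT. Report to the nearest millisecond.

691 ms

ln(RT): 6.3969, 6.6227, 6.5323, 6.5985
Mean ln(RT) = 26.1505/4 = 6.53763
Geometric mean = exp(6.53763) = 690.65 ms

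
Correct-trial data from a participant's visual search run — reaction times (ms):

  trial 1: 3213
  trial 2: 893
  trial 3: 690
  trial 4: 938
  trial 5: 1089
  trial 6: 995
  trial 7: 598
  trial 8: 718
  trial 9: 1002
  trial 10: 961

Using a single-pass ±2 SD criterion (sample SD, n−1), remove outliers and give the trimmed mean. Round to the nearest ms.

n = 10, ΣRT = 11097, M = 1109.700
Σ(x−M)² = 5139020.10; s = √(5139020.10/9) = 755.647
Cutoffs: 1109.700 ± 2·755.647 → [-401.6, 2621.0]
Outside: 3213 → excluded.
Retained (n=9): Σ = 7884, mean = 7884/9 = 876.000

876 ms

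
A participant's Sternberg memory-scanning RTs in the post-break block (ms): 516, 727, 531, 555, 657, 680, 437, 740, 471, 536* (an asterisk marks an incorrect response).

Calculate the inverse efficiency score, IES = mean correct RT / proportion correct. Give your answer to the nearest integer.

Correct trials (n=9): 516, 727, 531, 555, 657, 680, 437, 740, 471
Mean correct RT = 5314/9 = 590.4444 ms
Proportion correct = 9/10
IES = 590.4444 / (9/10) = 656.049 ms

656 ms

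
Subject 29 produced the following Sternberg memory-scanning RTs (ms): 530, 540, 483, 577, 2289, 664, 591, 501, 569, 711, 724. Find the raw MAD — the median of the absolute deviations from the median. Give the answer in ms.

Sorted: 483, 501, 530, 540, 569, 577, 591, 664, 711, 724, 2289 → median = 577
|x − 577|: 47, 37, 94, 0, 1712, 87, 14, 76, 8, 134, 147
Sorted deviations: 0, 8, 14, 37, 47, 76, 87, 94, 134, 147, 1712 → MAD = 76

76 ms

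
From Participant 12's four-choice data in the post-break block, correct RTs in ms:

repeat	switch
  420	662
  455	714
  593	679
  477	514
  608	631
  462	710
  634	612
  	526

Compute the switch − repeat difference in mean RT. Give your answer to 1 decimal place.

M(repeat) = 3649/7 = 521.286
M(switch) = 5048/8 = 631.000
Difference = 631.000 − 521.286 = 109.714 ms

109.7 ms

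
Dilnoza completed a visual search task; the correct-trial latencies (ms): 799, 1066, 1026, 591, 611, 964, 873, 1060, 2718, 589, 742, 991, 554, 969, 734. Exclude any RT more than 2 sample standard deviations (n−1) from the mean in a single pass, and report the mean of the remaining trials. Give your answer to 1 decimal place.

826.4 ms

n = 15, ΣRT = 14287, M = 952.467
Σ(x−M)² = 3808891.73; s = √(3808891.73/14) = 521.597
Cutoffs: 952.467 ± 2·521.597 → [-90.7, 1995.7]
Outside: 2718 → excluded.
Retained (n=14): Σ = 11569, mean = 11569/14 = 826.357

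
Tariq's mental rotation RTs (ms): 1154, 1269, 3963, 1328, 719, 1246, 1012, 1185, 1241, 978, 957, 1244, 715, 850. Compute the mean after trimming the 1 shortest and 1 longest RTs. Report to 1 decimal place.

Sorted: 715, 719, 850, 957, 978, 1012, 1154, 1185, 1241, 1244, 1246, 1269, 1328, 3963
Drop lowest 1 (715) and highest 1 (3963)
Remaining (n=12): Σ = 13183, mean = 13183/12 = 1098.583

1098.6 ms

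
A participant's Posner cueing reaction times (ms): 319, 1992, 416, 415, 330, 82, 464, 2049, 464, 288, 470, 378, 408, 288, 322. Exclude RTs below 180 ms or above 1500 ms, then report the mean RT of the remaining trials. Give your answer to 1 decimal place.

Excluded: 82, 1992, 2049
Retained (n=12): Σ = 4562
Mean = 4562/12 = 380.1667

380.2 ms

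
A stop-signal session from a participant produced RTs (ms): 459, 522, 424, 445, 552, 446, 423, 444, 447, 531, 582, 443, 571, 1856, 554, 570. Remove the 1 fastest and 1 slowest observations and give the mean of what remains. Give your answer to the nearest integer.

Sorted: 423, 424, 443, 444, 445, 446, 447, 459, 522, 531, 552, 554, 570, 571, 582, 1856
Drop lowest 1 (423) and highest 1 (1856)
Remaining (n=14): Σ = 6990, mean = 6990/14 = 499.286

499 ms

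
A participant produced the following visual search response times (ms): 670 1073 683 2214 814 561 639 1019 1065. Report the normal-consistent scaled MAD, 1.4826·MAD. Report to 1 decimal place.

Sorted: 561, 639, 670, 683, 814, 1019, 1065, 1073, 2214 → median = 814
|x − 814| sorted: 0, 131, 144, 175, 205, 251, 253, 259, 1400 → MAD = 205
Robust SD ≈ 1.4826 × 205 = 303.933

303.9 ms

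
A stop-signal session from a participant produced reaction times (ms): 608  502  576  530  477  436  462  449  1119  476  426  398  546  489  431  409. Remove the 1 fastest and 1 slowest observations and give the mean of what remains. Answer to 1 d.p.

486.9 ms

Sorted: 398, 409, 426, 431, 436, 449, 462, 476, 477, 489, 502, 530, 546, 576, 608, 1119
Drop lowest 1 (398) and highest 1 (1119)
Remaining (n=14): Σ = 6817, mean = 6817/14 = 486.929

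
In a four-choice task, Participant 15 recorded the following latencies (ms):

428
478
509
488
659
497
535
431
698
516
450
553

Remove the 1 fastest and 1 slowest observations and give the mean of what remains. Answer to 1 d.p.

511.6 ms

Sorted: 428, 431, 450, 478, 488, 497, 509, 516, 535, 553, 659, 698
Drop lowest 1 (428) and highest 1 (698)
Remaining (n=10): Σ = 5116, mean = 5116/10 = 511.600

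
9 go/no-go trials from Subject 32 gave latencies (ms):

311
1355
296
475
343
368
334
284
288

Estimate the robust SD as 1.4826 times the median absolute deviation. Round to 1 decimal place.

Sorted: 284, 288, 296, 311, 334, 343, 368, 475, 1355 → median = 334
|x − 334| sorted: 0, 9, 23, 34, 38, 46, 50, 141, 1021 → MAD = 38
Robust SD ≈ 1.4826 × 38 = 56.339

56.3 ms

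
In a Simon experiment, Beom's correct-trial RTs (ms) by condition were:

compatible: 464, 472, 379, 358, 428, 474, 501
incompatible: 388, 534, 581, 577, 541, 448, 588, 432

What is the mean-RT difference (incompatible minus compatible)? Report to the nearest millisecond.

M(compatible) = 3076/7 = 439.429
M(incompatible) = 4089/8 = 511.125
Difference = 511.125 − 439.429 = 71.696 ms

72 ms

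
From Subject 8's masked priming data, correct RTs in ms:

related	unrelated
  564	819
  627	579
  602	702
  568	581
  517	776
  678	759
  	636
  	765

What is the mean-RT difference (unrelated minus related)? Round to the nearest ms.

M(related) = 3556/6 = 592.667
M(unrelated) = 5617/8 = 702.125
Difference = 702.125 − 592.667 = 109.458 ms

109 ms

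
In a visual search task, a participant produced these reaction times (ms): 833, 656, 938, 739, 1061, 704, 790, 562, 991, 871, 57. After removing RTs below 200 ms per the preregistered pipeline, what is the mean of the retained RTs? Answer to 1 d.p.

814.5 ms

Excluded: 57
Retained (n=10): Σ = 8145
Mean = 8145/10 = 814.5000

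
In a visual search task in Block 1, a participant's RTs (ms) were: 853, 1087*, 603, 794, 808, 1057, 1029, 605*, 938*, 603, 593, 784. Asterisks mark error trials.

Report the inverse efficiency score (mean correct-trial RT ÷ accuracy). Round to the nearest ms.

1055 ms

Correct trials (n=9): 853, 603, 794, 808, 1057, 1029, 603, 593, 784
Mean correct RT = 7124/9 = 791.5556 ms
Proportion correct = 9/12
IES = 791.5556 / (9/12) = 1055.407 ms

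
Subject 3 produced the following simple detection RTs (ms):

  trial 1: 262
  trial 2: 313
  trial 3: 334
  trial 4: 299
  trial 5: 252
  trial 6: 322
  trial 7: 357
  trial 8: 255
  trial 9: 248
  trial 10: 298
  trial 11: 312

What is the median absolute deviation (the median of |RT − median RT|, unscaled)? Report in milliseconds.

35 ms

Sorted: 248, 252, 255, 262, 298, 299, 312, 313, 322, 334, 357 → median = 299
|x − 299|: 37, 14, 35, 0, 47, 23, 58, 44, 51, 1, 13
Sorted deviations: 0, 1, 13, 14, 23, 35, 37, 44, 47, 51, 58 → MAD = 35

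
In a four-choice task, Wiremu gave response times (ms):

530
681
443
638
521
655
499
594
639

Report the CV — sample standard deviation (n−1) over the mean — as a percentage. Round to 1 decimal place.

14.2%

n = 9, Σ = 5200, M = 577.7778
Σ(x−M)² = 54133.556; s = √(54133.556/8) = 82.2599
CV = 82.2599 / 577.7778 = 0.14237 = 14.237%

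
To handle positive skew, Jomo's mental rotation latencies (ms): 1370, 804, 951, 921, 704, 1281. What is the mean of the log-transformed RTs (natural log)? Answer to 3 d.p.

ln(RT): 7.2226, 6.6896, 6.8575, 6.8255, 6.5568, 7.1554
Σ ln(RT) = 41.3073
Mean = 41.3073/6 = 6.88455

6.885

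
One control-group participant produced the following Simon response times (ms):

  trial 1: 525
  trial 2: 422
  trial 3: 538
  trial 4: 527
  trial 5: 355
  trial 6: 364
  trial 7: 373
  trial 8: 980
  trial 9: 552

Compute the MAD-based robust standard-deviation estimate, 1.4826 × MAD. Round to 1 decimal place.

152.7 ms

Sorted: 355, 364, 373, 422, 525, 527, 538, 552, 980 → median = 525
|x − 525| sorted: 0, 2, 13, 27, 103, 152, 161, 170, 455 → MAD = 103
Robust SD ≈ 1.4826 × 103 = 152.708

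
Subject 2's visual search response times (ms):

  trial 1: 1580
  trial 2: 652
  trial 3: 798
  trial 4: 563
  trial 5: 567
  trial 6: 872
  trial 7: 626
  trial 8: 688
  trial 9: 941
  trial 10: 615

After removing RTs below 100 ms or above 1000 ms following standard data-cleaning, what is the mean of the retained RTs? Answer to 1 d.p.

702.4 ms

Excluded: 1580
Retained (n=9): Σ = 6322
Mean = 6322/9 = 702.4444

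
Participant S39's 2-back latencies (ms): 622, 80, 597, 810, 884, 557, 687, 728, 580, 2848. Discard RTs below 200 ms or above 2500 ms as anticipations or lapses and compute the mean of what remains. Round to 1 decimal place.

683.1 ms

Excluded: 80, 2848
Retained (n=8): Σ = 5465
Mean = 5465/8 = 683.1250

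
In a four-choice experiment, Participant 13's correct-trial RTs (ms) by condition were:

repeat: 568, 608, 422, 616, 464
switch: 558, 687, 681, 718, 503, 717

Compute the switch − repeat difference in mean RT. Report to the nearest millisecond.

M(repeat) = 2678/5 = 535.600
M(switch) = 3864/6 = 644.000
Difference = 644.000 − 535.600 = 108.400 ms

108 ms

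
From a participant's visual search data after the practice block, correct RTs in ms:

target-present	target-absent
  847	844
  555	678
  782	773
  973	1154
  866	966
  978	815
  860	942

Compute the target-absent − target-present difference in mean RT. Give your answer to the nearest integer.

M(target-present) = 5861/7 = 837.286
M(target-absent) = 6172/7 = 881.714
Difference = 881.714 − 837.286 = 44.429 ms

44 ms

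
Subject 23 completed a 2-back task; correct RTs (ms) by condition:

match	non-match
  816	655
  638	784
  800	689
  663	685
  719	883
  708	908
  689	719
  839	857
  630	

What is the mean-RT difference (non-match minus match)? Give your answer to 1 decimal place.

M(match) = 6502/9 = 722.444
M(non-match) = 6180/8 = 772.500
Difference = 772.500 − 722.444 = 50.056 ms

50.1 ms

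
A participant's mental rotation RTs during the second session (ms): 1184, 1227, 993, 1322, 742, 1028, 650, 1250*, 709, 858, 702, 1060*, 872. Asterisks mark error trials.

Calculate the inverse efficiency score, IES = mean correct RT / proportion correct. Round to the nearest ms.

1105 ms

Correct trials (n=11): 1184, 1227, 993, 1322, 742, 1028, 650, 709, 858, 702, 872
Mean correct RT = 10287/11 = 935.1818 ms
Proportion correct = 11/13
IES = 935.1818 / (11/13) = 1105.215 ms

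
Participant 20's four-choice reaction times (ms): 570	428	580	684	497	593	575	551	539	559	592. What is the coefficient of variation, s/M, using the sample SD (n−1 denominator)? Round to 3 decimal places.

n = 11, Σ = 6168, M = 560.7273
Σ(x−M)² = 40124.182; s = √(40124.182/10) = 63.3437
CV = 63.3437 / 560.7273 = 0.11297

0.113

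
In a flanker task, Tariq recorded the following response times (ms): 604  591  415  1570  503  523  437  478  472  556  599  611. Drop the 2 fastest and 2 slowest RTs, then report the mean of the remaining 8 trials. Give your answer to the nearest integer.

541 ms

Sorted: 415, 437, 472, 478, 503, 523, 556, 591, 599, 604, 611, 1570
Drop lowest 2 (415, 437) and highest 2 (611, 1570)
Remaining (n=8): Σ = 4326, mean = 4326/8 = 540.750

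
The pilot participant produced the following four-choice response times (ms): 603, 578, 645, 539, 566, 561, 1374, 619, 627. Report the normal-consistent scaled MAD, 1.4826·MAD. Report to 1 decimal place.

54.9 ms

Sorted: 539, 561, 566, 578, 603, 619, 627, 645, 1374 → median = 603
|x − 603| sorted: 0, 16, 24, 25, 37, 42, 42, 64, 771 → MAD = 37
Robust SD ≈ 1.4826 × 37 = 54.856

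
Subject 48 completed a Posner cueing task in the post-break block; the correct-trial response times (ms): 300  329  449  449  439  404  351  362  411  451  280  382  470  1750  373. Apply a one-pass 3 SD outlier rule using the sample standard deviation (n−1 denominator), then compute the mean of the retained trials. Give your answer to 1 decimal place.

389.3 ms

n = 15, ΣRT = 7200, M = 480.000
Σ(x−M)² = 1774800.00; s = √(1774800.00/14) = 356.050
Cutoffs: 480.000 ± 3·356.050 → [-588.1, 1548.1]
Outside: 1750 → excluded.
Retained (n=14): Σ = 5450, mean = 5450/14 = 389.286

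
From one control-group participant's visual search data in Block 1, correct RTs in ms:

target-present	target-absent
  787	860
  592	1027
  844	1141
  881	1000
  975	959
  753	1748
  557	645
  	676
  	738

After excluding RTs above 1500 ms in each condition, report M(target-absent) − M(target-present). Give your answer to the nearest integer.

target-absent: exclude 1748
M(target-present) = 5389/7 = 769.857
M(target-absent) = 7046/8 = 880.750
Difference = 880.750 − 769.857 = 110.893 ms

111 ms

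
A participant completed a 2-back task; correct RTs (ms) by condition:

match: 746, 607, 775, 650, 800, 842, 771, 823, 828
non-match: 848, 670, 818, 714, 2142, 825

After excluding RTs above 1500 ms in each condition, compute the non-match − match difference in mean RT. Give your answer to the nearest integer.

non-match: exclude 2142
M(match) = 6842/9 = 760.222
M(non-match) = 3875/5 = 775.000
Difference = 775.000 − 760.222 = 14.778 ms

15 ms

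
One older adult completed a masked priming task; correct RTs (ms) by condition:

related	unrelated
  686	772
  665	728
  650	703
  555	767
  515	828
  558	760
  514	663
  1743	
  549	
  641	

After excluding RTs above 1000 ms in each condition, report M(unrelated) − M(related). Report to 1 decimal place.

related: exclude 1743
M(related) = 5333/9 = 592.556
M(unrelated) = 5221/7 = 745.857
Difference = 745.857 − 592.556 = 153.302 ms

153.3 ms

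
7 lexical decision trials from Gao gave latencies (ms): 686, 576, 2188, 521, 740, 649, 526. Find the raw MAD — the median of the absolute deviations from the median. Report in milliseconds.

91 ms

Sorted: 521, 526, 576, 649, 686, 740, 2188 → median = 649
|x − 649|: 37, 73, 1539, 128, 91, 0, 123
Sorted deviations: 0, 37, 73, 91, 123, 128, 1539 → MAD = 91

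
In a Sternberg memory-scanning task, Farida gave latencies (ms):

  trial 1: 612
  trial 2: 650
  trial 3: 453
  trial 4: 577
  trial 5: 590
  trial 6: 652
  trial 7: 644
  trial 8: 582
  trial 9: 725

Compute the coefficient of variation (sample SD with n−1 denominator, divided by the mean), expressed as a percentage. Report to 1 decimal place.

n = 9, Σ = 5485, M = 609.4444
Σ(x−M)² = 44668.222; s = √(44668.222/8) = 74.7230
CV = 74.7230 / 609.4444 = 0.12261 = 12.261%

12.3%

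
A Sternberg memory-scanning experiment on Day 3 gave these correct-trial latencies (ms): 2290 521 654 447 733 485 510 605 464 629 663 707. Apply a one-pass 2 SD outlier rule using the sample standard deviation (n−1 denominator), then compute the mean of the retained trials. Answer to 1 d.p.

n = 12, ΣRT = 8708, M = 725.667
Σ(x−M)² = 2772954.67; s = √(2772954.67/11) = 502.082
Cutoffs: 725.667 ± 2·502.082 → [-278.5, 1729.8]
Outside: 2290 → excluded.
Retained (n=11): Σ = 6418, mean = 6418/11 = 583.455

583.5 ms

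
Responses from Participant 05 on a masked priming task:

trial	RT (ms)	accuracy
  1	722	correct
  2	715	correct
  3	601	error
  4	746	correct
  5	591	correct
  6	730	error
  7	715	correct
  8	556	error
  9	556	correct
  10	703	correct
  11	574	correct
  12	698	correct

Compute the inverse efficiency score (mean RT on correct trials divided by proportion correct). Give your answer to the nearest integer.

892 ms

Correct trials (n=9): 722, 715, 746, 591, 715, 556, 703, 574, 698
Mean correct RT = 6020/9 = 668.8889 ms
Proportion correct = 9/12
IES = 668.8889 / (9/12) = 891.852 ms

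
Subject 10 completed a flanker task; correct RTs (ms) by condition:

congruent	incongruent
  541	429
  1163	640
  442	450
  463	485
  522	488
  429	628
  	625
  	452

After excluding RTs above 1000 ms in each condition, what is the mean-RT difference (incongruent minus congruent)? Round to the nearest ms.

45 ms

congruent: exclude 1163
M(congruent) = 2397/5 = 479.400
M(incongruent) = 4197/8 = 524.625
Difference = 524.625 − 479.400 = 45.225 ms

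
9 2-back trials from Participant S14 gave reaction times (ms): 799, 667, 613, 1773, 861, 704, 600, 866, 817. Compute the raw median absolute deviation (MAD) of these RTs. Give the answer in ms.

Sorted: 600, 613, 667, 704, 799, 817, 861, 866, 1773 → median = 799
|x − 799|: 0, 132, 186, 974, 62, 95, 199, 67, 18
Sorted deviations: 0, 18, 62, 67, 95, 132, 186, 199, 974 → MAD = 95

95 ms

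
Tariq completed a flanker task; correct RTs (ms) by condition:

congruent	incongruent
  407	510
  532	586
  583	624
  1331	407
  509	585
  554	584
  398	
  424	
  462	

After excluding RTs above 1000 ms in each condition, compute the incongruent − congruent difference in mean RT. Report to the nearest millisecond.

66 ms

congruent: exclude 1331
M(congruent) = 3869/8 = 483.625
M(incongruent) = 3296/6 = 549.333
Difference = 549.333 − 483.625 = 65.708 ms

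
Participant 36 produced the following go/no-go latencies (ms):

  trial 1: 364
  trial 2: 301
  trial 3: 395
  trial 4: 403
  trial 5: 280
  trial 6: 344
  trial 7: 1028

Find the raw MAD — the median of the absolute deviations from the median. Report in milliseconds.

39 ms

Sorted: 280, 301, 344, 364, 395, 403, 1028 → median = 364
|x − 364|: 0, 63, 31, 39, 84, 20, 664
Sorted deviations: 0, 20, 31, 39, 63, 84, 664 → MAD = 39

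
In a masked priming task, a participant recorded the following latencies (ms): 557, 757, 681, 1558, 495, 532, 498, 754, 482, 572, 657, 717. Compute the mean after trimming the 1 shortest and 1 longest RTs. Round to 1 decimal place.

Sorted: 482, 495, 498, 532, 557, 572, 657, 681, 717, 754, 757, 1558
Drop lowest 1 (482) and highest 1 (1558)
Remaining (n=10): Σ = 6220, mean = 6220/10 = 622.000

622.0 ms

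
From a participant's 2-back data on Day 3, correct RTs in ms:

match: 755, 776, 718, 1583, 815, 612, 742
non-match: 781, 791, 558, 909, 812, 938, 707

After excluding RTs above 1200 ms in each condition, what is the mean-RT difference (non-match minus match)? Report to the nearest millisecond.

49 ms

match: exclude 1583
M(match) = 4418/6 = 736.333
M(non-match) = 5496/7 = 785.143
Difference = 785.143 − 736.333 = 48.810 ms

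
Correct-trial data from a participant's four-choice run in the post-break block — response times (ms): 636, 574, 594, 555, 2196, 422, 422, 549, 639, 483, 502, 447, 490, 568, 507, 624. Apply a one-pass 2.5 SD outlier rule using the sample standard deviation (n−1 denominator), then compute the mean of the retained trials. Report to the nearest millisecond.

n = 16, ΣRT = 10208, M = 638.000
Σ(x−M)² = 2664686.00; s = √(2664686.00/15) = 421.480
Cutoffs: 638.000 ± 2.5·421.480 → [-415.7, 1691.7]
Outside: 2196 → excluded.
Retained (n=15): Σ = 8012, mean = 8012/15 = 534.133

534 ms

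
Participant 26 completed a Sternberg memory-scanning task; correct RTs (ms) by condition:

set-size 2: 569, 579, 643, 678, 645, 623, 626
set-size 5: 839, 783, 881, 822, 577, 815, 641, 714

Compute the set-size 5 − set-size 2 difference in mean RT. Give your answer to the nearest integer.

136 ms

M(set-size 2) = 4363/7 = 623.286
M(set-size 5) = 6072/8 = 759.000
Difference = 759.000 − 623.286 = 135.714 ms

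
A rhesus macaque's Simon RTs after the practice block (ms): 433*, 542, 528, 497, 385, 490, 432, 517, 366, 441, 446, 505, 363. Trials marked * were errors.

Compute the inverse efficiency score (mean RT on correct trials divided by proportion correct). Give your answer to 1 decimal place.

Correct trials (n=12): 542, 528, 497, 385, 490, 432, 517, 366, 441, 446, 505, 363
Mean correct RT = 5512/12 = 459.3333 ms
Proportion correct = 12/13
IES = 459.3333 / (12/13) = 497.611 ms

497.6 ms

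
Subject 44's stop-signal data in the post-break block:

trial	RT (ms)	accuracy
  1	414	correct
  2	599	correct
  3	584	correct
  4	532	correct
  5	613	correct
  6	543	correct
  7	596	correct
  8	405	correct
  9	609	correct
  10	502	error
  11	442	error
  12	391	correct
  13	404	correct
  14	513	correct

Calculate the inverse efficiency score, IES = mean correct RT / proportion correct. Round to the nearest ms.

603 ms

Correct trials (n=12): 414, 599, 584, 532, 613, 543, 596, 405, 609, 391, 404, 513
Mean correct RT = 6203/12 = 516.9167 ms
Proportion correct = 12/14
IES = 516.9167 / (12/14) = 603.069 ms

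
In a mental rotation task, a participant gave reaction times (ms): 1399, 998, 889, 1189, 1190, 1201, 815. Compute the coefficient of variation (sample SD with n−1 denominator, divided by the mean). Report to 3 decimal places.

0.187

n = 7, Σ = 7681, M = 1097.2857
Σ(x−M)² = 251721.429; s = √(251721.429/6) = 204.8257
CV = 204.8257 / 1097.2857 = 0.18667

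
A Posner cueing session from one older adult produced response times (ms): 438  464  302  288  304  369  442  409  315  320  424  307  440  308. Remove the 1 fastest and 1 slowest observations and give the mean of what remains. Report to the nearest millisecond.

Sorted: 288, 302, 304, 307, 308, 315, 320, 369, 409, 424, 438, 440, 442, 464
Drop lowest 1 (288) and highest 1 (464)
Remaining (n=12): Σ = 4378, mean = 4378/12 = 364.833

365 ms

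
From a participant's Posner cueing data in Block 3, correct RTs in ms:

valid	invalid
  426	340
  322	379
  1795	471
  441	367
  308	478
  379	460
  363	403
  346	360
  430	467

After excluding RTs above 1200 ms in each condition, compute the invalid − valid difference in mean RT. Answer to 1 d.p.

valid: exclude 1795
M(valid) = 3015/8 = 376.875
M(invalid) = 3725/9 = 413.889
Difference = 413.889 − 376.875 = 37.014 ms

37.0 ms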